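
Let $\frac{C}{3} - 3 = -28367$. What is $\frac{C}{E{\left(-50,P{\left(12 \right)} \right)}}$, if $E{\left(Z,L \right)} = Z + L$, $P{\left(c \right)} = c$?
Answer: $\frac{42546}{19} \approx 2239.3$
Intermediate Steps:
$C = -85092$ ($C = 9 + 3 \left(-28367\right) = 9 - 85101 = -85092$)
$E{\left(Z,L \right)} = L + Z$
$\frac{C}{E{\left(-50,P{\left(12 \right)} \right)}} = - \frac{85092}{12 - 50} = - \frac{85092}{-38} = \left(-85092\right) \left(- \frac{1}{38}\right) = \frac{42546}{19}$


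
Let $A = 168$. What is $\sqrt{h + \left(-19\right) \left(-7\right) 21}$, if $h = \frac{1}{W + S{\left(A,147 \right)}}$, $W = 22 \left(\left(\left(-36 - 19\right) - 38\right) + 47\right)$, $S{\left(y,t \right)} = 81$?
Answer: $\frac{\sqrt{49405358}}{133} \approx 52.849$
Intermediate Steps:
$W = -1012$ ($W = 22 \left(\left(-55 - 38\right) + 47\right) = 22 \left(-93 + 47\right) = 22 \left(-46\right) = -1012$)
$h = - \frac{1}{931}$ ($h = \frac{1}{-1012 + 81} = \frac{1}{-931} = - \frac{1}{931} \approx -0.0010741$)
$\sqrt{h + \left(-19\right) \left(-7\right) 21} = \sqrt{- \frac{1}{931} + \left(-19\right) \left(-7\right) 21} = \sqrt{- \frac{1}{931} + 133 \cdot 21} = \sqrt{- \frac{1}{931} + 2793} = \sqrt{\frac{2600282}{931}} = \frac{\sqrt{49405358}}{133}$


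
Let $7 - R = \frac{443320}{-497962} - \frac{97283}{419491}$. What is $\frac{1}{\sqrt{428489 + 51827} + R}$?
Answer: $- \frac{22150835530792996022245}{1309740082731760734281976939} + \frac{10908818325568520946241 \sqrt{120079}}{2619480165463521468563953878} \approx 0.0014262$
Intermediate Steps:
$R = \frac{848323014380}{104445288671}$ ($R = 7 - \left(\frac{443320}{-497962} - \frac{97283}{419491}\right) = 7 - \left(443320 \left(- \frac{1}{497962}\right) - \frac{97283}{419491}\right) = 7 - \left(- \frac{221660}{248981} - \frac{97283}{419491}\right) = 7 - - \frac{117205993683}{104445288671} = 7 + \frac{117205993683}{104445288671} = \frac{848323014380}{104445288671} \approx 8.1222$)
$\frac{1}{\sqrt{428489 + 51827} + R} = \frac{1}{\sqrt{428489 + 51827} + \frac{848323014380}{104445288671}} = \frac{1}{\sqrt{480316} + \frac{848323014380}{104445288671}} = \frac{1}{2 \sqrt{120079} + \frac{848323014380}{104445288671}} = \frac{1}{\frac{848323014380}{104445288671} + 2 \sqrt{120079}}$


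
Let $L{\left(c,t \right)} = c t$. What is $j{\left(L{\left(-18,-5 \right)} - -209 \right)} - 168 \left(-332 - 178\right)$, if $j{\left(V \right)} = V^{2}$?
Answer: $175081$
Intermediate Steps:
$j{\left(L{\left(-18,-5 \right)} - -209 \right)} - 168 \left(-332 - 178\right) = \left(\left(-18\right) \left(-5\right) - -209\right)^{2} - 168 \left(-332 - 178\right) = \left(90 + 209\right)^{2} - 168 \left(-510\right) = 299^{2} - -85680 = 89401 + 85680 = 175081$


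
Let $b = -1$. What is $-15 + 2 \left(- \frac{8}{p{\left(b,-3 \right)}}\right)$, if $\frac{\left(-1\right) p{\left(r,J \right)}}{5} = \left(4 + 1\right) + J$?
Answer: $- \frac{67}{5} \approx -13.4$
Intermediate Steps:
$p{\left(r,J \right)} = -25 - 5 J$ ($p{\left(r,J \right)} = - 5 \left(\left(4 + 1\right) + J\right) = - 5 \left(5 + J\right) = -25 - 5 J$)
$-15 + 2 \left(- \frac{8}{p{\left(b,-3 \right)}}\right) = -15 + 2 \left(- \frac{8}{-25 - -15}\right) = -15 + 2 \left(- \frac{8}{-25 + 15}\right) = -15 + 2 \left(- \frac{8}{-10}\right) = -15 + 2 \left(\left(-8\right) \left(- \frac{1}{10}\right)\right) = -15 + 2 \cdot \frac{4}{5} = -15 + \frac{8}{5} = - \frac{67}{5}$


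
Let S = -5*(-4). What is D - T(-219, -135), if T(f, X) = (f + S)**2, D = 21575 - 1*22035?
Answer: -40061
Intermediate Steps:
D = -460 (D = 21575 - 22035 = -460)
S = 20
T(f, X) = (20 + f)**2 (T(f, X) = (f + 20)**2 = (20 + f)**2)
D - T(-219, -135) = -460 - (20 - 219)**2 = -460 - 1*(-199)**2 = -460 - 1*39601 = -460 - 39601 = -40061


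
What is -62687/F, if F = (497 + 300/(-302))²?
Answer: -1429326287/5609560609 ≈ -0.25480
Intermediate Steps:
F = 5609560609/22801 (F = (497 + 300*(-1/302))² = (497 - 150/151)² = (74897/151)² = 5609560609/22801 ≈ 2.4602e+5)
-62687/F = -62687/5609560609/22801 = -62687*22801/5609560609 = -1429326287/5609560609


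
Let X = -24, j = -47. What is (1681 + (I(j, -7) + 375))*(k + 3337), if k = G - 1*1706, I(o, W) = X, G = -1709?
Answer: -158496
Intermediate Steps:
I(o, W) = -24
k = -3415 (k = -1709 - 1*1706 = -1709 - 1706 = -3415)
(1681 + (I(j, -7) + 375))*(k + 3337) = (1681 + (-24 + 375))*(-3415 + 3337) = (1681 + 351)*(-78) = 2032*(-78) = -158496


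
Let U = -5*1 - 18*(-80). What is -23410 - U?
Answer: -24845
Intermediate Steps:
U = 1435 (U = -5 + 1440 = 1435)
-23410 - U = -23410 - 1*1435 = -23410 - 1435 = -24845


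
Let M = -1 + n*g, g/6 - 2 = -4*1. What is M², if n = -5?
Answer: 3481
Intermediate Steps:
g = -12 (g = 12 + 6*(-4*1) = 12 + 6*(-4) = 12 - 24 = -12)
M = 59 (M = -1 - 5*(-12) = -1 + 60 = 59)
M² = 59² = 3481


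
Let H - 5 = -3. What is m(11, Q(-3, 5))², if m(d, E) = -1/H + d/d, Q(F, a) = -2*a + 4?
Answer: ¼ ≈ 0.25000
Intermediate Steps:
H = 2 (H = 5 - 3 = 2)
Q(F, a) = 4 - 2*a
m(d, E) = ½ (m(d, E) = -1/2 + d/d = -1*½ + 1 = -½ + 1 = ½)
m(11, Q(-3, 5))² = (½)² = ¼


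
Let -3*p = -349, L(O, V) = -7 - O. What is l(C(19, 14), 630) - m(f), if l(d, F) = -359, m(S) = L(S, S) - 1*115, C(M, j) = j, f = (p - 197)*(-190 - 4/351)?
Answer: 15890387/1053 ≈ 15091.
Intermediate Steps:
p = 349/3 (p = -⅓*(-349) = 349/3 ≈ 116.33)
f = 16139948/1053 (f = (349/3 - 197)*(-190 - 4/351) = -242*(-190 - 4*1/351)/3 = -242*(-190 - 4/351)/3 = -242/3*(-66694/351) = 16139948/1053 ≈ 15328.)
m(S) = -122 - S (m(S) = (-7 - S) - 1*115 = (-7 - S) - 115 = -122 - S)
l(C(19, 14), 630) - m(f) = -359 - (-122 - 1*16139948/1053) = -359 - (-122 - 16139948/1053) = -359 - 1*(-16268414/1053) = -359 + 16268414/1053 = 15890387/1053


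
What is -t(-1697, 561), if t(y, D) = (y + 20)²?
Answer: -2812329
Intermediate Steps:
t(y, D) = (20 + y)²
-t(-1697, 561) = -(20 - 1697)² = -1*(-1677)² = -1*2812329 = -2812329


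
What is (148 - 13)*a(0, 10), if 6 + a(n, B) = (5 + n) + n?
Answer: -135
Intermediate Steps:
a(n, B) = -1 + 2*n (a(n, B) = -6 + ((5 + n) + n) = -6 + (5 + 2*n) = -1 + 2*n)
(148 - 13)*a(0, 10) = (148 - 13)*(-1 + 2*0) = 135*(-1 + 0) = 135*(-1) = -135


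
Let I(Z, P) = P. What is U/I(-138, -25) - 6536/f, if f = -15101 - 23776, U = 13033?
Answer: -506520541/971925 ≈ -521.15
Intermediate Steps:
f = -38877
U/I(-138, -25) - 6536/f = 13033/(-25) - 6536/(-38877) = 13033*(-1/25) - 6536*(-1/38877) = -13033/25 + 6536/38877 = -506520541/971925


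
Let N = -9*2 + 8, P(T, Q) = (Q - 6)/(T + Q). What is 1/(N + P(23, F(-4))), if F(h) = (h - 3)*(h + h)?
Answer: -79/740 ≈ -0.10676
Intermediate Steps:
F(h) = 2*h*(-3 + h) (F(h) = (-3 + h)*(2*h) = 2*h*(-3 + h))
P(T, Q) = (-6 + Q)/(Q + T)
N = -10 (N = -18 + 8 = -10)
1/(N + P(23, F(-4))) = 1/(-10 + (-6 + 2*(-4)*(-3 - 4))/(2*(-4)*(-3 - 4) + 23)) = 1/(-10 + (-6 + 2*(-4)*(-7))/(2*(-4)*(-7) + 23)) = 1/(-10 + (-6 + 56)/(56 + 23)) = 1/(-10 + 50/79) = 1/(-740/79) = -79/740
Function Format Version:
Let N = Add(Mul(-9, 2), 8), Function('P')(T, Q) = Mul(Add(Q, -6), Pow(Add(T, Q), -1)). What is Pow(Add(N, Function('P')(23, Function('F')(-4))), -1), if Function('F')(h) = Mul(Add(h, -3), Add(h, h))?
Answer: Rational(-79, 740) ≈ -0.10676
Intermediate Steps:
Function('F')(h) = Mul(2, h, Add(-3, h)) (Function('F')(h) = Mul(Add(-3, h), Mul(2, h)) = Mul(2, h, Add(-3, h)))
Function('P')(T, Q) = Mul(Pow(Add(Q, T), -1), Add(-6, Q)) (Function('P')(T, Q) = Mul(Add(-6, Q), Pow(Add(Q, T), -1)) = Mul(Pow(Add(Q, T), -1), Add(-6, Q)))
N = -10 (N = Add(-18, 8) = -10)
Pow(Add(N, Function('P')(23, Function('F')(-4))), -1) = Pow(Add(-10, Mul(Pow(Add(Mul(2, -4, Add(-3, -4)), 23), -1), Add(-6, Mul(2, -4, Add(-3, -4))))), -1) = Pow(Add(-10, Mul(Pow(Add(Mul(2, -4, -7), 23), -1), Add(-6, Mul(2, -4, -7)))), -1) = Pow(Add(-10, Mul(Pow(Add(56, 23), -1), Add(-6, 56))), -1) = Pow(Add(-10, Mul(Pow(79, -1), 50)), -1) = Pow(Add(-10, Mul(Rational(1, 79), 50)), -1) = Pow(Add(-10, Rational(50, 79)), -1) = Pow(Rational(-740, 79), -1) = Rational(-79, 740)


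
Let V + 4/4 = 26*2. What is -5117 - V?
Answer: -5168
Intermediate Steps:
V = 51 (V = -1 + 26*2 = -1 + 52 = 51)
-5117 - V = -5117 - 1*51 = -5117 - 51 = -5168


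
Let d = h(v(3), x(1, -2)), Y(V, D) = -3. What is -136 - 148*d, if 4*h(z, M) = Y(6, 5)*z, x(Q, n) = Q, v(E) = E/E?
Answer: -25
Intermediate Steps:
v(E) = 1
h(z, M) = -3*z/4 (h(z, M) = (-3*z)/4 = -3*z/4)
d = -¾ (d = -¾*1 = -¾ ≈ -0.75000)
-136 - 148*d = -136 - 148*(-¾) = -136 + 111 = -25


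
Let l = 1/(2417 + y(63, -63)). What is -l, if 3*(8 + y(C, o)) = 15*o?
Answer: -1/2094 ≈ -0.00047755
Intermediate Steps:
y(C, o) = -8 + 5*o (y(C, o) = -8 + (15*o)/3 = -8 + 5*o)
l = 1/2094 (l = 1/(2417 + (-8 + 5*(-63))) = 1/(2417 + (-8 - 315)) = 1/(2417 - 323) = 1/2094 ≈ 0.00047755)
-l = -1*1/2094 = -1/2094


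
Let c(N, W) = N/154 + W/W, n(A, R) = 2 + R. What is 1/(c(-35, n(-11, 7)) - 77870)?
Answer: -22/1713123 ≈ -1.2842e-5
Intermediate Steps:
c(N, W) = 1 + N/154 (c(N, W) = N*(1/154) + 1 = N/154 + 1 = 1 + N/154)
1/(c(-35, n(-11, 7)) - 77870) = 1/((1 + (1/154)*(-35)) - 77870) = 1/((1 - 5/22) - 77870) = 1/(17/22 - 77870) = 1/(-1713123/22) = -22/1713123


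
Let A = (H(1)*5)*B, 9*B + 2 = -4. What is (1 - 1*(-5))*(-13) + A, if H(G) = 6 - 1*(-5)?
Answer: -344/3 ≈ -114.67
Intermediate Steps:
B = -⅔ (B = -2/9 + (⅑)*(-4) = -2/9 - 4/9 = -⅔ ≈ -0.66667)
H(G) = 11 (H(G) = 6 + 5 = 11)
A = -110/3 (A = (11*5)*(-⅔) = 55*(-⅔) = -110/3 ≈ -36.667)
(1 - 1*(-5))*(-13) + A = (1 - 1*(-5))*(-13) - 110/3 = (1 + 5)*(-13) - 110/3 = 6*(-13) - 110/3 = -78 - 110/3 = -344/3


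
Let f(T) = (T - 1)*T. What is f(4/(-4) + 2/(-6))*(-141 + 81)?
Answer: -560/3 ≈ -186.67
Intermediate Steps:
f(T) = T*(-1 + T) (f(T) = (-1 + T)*T = T*(-1 + T))
f(4/(-4) + 2/(-6))*(-141 + 81) = ((4/(-4) + 2/(-6))*(-1 + (4/(-4) + 2/(-6))))*(-141 + 81) = ((4*(-1/4) + 2*(-1/6))*(-1 + (4*(-1/4) + 2*(-1/6))))*(-60) = ((-1 - 1/3)*(-1 + (-1 - 1/3)))*(-60) = -4*(-1 - 4/3)/3*(-60) = -4/3*(-7/3)*(-60) = (28/9)*(-60) = -560/3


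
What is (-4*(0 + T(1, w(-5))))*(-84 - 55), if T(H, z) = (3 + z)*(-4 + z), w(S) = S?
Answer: 10008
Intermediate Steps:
T(H, z) = (-4 + z)*(3 + z)
(-4*(0 + T(1, w(-5))))*(-84 - 55) = (-4*(0 + (-12 + (-5)**2 - 1*(-5))))*(-84 - 55) = -4*(0 + (-12 + 25 + 5))*(-139) = -4*(0 + 18)*(-139) = -4*18*(-139) = -72*(-139) = 10008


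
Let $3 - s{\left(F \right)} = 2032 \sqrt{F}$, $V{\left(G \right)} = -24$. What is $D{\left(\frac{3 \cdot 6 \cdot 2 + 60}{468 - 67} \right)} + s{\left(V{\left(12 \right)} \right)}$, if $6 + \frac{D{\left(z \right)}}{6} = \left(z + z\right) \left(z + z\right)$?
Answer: $- \frac{5085249}{160801} - 4064 i \sqrt{6} \approx -31.624 - 9954.7 i$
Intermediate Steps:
$s{\left(F \right)} = 3 - 2032 \sqrt{F}$
$D{\left(z \right)} = -36 + 24 z^{2}$ ($D{\left(z \right)} = -36 + 6 \left(z + z\right) \left(z + z\right) = -36 + 6 \cdot 2 z 2 z = -36 + 6 \cdot 4 z^{2} = -36 + 24 z^{2}$)
$D{\left(\frac{3 \cdot 6 \cdot 2 + 60}{468 - 67} \right)} + s{\left(V{\left(12 \right)} \right)} = \left(-36 + 24 \left(\frac{3 \cdot 6 \cdot 2 + 60}{468 - 67}\right)^{2}\right) + \left(3 - 2032 \sqrt{-24}\right) = \left(-36 + 24 \left(\frac{18 \cdot 2 + 60}{401}\right)^{2}\right) + \left(3 - 2032 \cdot 2 i \sqrt{6}\right) = \left(-36 + 24 \left(\left(36 + 60\right) \frac{1}{401}\right)^{2}\right) + \left(3 - 4064 i \sqrt{6}\right) = \left(-36 + 24 \left(96 \cdot \frac{1}{401}\right)^{2}\right) + \left(3 - 4064 i \sqrt{6}\right) = \left(-36 + 24 \left(\frac{96}{401}\right)^{2}\right) + \left(3 - 4064 i \sqrt{6}\right) = \left(-36 + 24 \cdot \frac{9216}{160801}\right) + \left(3 - 4064 i \sqrt{6}\right) = \left(-36 + \frac{221184}{160801}\right) + \left(3 - 4064 i \sqrt{6}\right) = - \frac{5567652}{160801} + \left(3 - 4064 i \sqrt{6}\right) = - \frac{5085249}{160801} - 4064 i \sqrt{6}$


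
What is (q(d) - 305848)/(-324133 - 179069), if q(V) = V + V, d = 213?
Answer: 152711/251601 ≈ 0.60696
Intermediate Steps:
q(V) = 2*V
(q(d) - 305848)/(-324133 - 179069) = (2*213 - 305848)/(-324133 - 179069) = (426 - 305848)/(-503202) = -305422*(-1/503202) = 152711/251601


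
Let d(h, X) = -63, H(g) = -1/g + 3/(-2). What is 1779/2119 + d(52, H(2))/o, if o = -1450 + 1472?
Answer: -94359/46618 ≈ -2.0241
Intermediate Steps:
H(g) = -3/2 - 1/g (H(g) = -1/g + 3*(-1/2) = -1/g - 3/2 = -3/2 - 1/g)
o = 22
1779/2119 + d(52, H(2))/o = 1779/2119 - 63/22 = -94359/46618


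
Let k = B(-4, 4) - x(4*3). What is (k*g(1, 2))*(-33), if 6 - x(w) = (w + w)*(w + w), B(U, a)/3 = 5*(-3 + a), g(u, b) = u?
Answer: -19305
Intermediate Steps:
B(U, a) = -45 + 15*a (B(U, a) = 3*(5*(-3 + a)) = 3*(-15 + 5*a) = -45 + 15*a)
x(w) = 6 - 4*w**2 (x(w) = 6 - (w + w)*(w + w) = 6 - 2*w*2*w = 6 - 4*w**2)
k = 585 (k = (-45 + 15*4) - (6 - 4*(4*3)**2) = (-45 + 60) - (6 - 4*12**2) = 15 - (6 - 4*144) = 15 - (6 - 576) = 15 - 1*(-570) = 15 + 570 = 585)
(k*g(1, 2))*(-33) = (585*1)*(-33) = 585*(-33) = -19305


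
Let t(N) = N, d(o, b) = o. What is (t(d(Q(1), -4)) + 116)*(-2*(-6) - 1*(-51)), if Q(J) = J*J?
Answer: 7371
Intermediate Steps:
Q(J) = J²
(t(d(Q(1), -4)) + 116)*(-2*(-6) - 1*(-51)) = (1² + 116)*(-2*(-6) - 1*(-51)) = (1 + 116)*(12 + 51) = 117*63 = 7371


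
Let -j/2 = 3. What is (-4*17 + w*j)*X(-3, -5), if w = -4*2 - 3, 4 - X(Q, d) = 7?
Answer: 6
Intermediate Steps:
j = -6 (j = -2*3 = -6)
X(Q, d) = -3 (X(Q, d) = 4 - 1*7 = 4 - 7 = -3)
w = -11 (w = -8 - 3 = -11)
(-4*17 + w*j)*X(-3, -5) = (-4*17 - 11*(-6))*(-3) = (-68 + 66)*(-3) = -2*(-3) = 6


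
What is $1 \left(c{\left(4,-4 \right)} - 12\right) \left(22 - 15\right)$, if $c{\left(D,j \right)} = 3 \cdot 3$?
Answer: $-21$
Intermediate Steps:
$c{\left(D,j \right)} = 9$
$1 \left(c{\left(4,-4 \right)} - 12\right) \left(22 - 15\right) = 1 \left(9 - 12\right) \left(22 - 15\right) = 1 \left(\left(-3\right) 7\right) = 1 \left(-21\right) = -21$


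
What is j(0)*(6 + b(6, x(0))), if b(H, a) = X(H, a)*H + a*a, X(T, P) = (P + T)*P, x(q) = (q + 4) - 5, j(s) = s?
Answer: 0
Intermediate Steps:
x(q) = -1 + q (x(q) = (4 + q) - 5 = -1 + q)
X(T, P) = P*(P + T)
b(H, a) = a² + H*a*(H + a) (b(H, a) = (a*(a + H))*H + a*a = (a*(H + a))*H + a² = H*a*(H + a) + a² = a² + H*a*(H + a))
j(0)*(6 + b(6, x(0))) = 0*(6 + (-1 + 0)*((-1 + 0) + 6*(6 + (-1 + 0)))) = 0*(6 - (-1 + 6*(6 - 1))) = 0*(6 - (-1 + 6*5)) = 0*(6 - (-1 + 30)) = 0*(6 - 1*29) = 0*(6 - 29) = 0*(-23) = 0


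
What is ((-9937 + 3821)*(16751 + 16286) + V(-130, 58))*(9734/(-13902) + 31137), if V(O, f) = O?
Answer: -14576773102491080/2317 ≈ -6.2912e+12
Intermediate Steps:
((-9937 + 3821)*(16751 + 16286) + V(-130, 58))*(9734/(-13902) + 31137) = ((-9937 + 3821)*(16751 + 16286) - 130)*(9734/(-13902) + 31137) = (-6116*33037 - 130)*(9734*(-1/13902) + 31137) = (-202054292 - 130)*(-4867/6951 + 31137) = -202054422*216428420/6951 = -14576773102491080/2317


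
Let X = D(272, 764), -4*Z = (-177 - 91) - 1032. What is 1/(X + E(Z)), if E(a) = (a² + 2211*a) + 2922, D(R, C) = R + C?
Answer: 1/828158 ≈ 1.2075e-6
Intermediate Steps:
Z = 325 (Z = -((-177 - 91) - 1032)/4 = -(-268 - 1032)/4 = -¼*(-1300) = 325)
D(R, C) = C + R
E(a) = 2922 + a² + 2211*a
X = 1036 (X = 764 + 272 = 1036)
1/(X + E(Z)) = 1/(1036 + (2922 + 325² + 2211*325)) = 1/(1036 + (2922 + 105625 + 718575)) = 1/(1036 + 827122) = 1/828158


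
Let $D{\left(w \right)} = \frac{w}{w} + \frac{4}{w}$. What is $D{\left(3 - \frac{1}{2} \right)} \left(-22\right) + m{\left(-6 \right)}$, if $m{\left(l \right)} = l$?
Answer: $- \frac{316}{5} \approx -63.2$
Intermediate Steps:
$D{\left(w \right)} = 1 + \frac{4}{w}$
$D{\left(3 - \frac{1}{2} \right)} \left(-22\right) + m{\left(-6 \right)} = \frac{4 + \left(3 - \frac{1}{2}\right)}{3 - \frac{1}{2}} \left(-22\right) - 6 = \frac{4 + \frac{5}{2}}{\frac{5}{2}} \left(-22\right) - 6 = \frac{2}{5} \cdot \frac{13}{2} \left(-22\right) - 6 = \frac{13}{5} \left(-22\right) - 6 = - \frac{286}{5} - 6 = - \frac{316}{5}$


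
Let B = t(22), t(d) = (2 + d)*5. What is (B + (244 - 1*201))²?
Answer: 26569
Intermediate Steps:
t(d) = 10 + 5*d
B = 120 (B = 10 + 5*22 = 10 + 110 = 120)
(B + (244 - 1*201))² = (120 + (244 - 1*201))² = (120 + (244 - 201))² = (120 + 43)² = 163² = 26569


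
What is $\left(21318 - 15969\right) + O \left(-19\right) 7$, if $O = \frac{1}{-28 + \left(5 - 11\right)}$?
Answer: $\frac{181999}{34} \approx 5352.9$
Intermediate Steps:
$O = - \frac{1}{34}$ ($O = \frac{1}{-28 + \left(5 - 11\right)} = \frac{1}{-28 - 6} = \frac{1}{-34} = - \frac{1}{34} \approx -0.029412$)
$\left(21318 - 15969\right) + O \left(-19\right) 7 = \left(21318 - 15969\right) + \left(- \frac{1}{34}\right) \left(-19\right) 7 = \left(21318 - 15969\right) + \frac{19}{34} \cdot 7 = 5349 + \frac{133}{34} = \frac{181999}{34}$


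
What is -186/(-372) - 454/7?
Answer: -901/14 ≈ -64.357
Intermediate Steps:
-186/(-372) - 454/7 = -186*(-1/372) - 454*⅐ = ½ - 454/7 = -901/14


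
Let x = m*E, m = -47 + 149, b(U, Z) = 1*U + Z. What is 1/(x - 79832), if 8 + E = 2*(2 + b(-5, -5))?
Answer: -1/82280 ≈ -1.2154e-5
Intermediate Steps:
b(U, Z) = U + Z
E = -24 (E = -8 + 2*(2 + (-5 - 5)) = -8 + 2*(2 - 10) = -8 + 2*(-8) = -8 - 16 = -24)
m = 102
x = -2448 (x = 102*(-24) = -2448)
1/(x - 79832) = 1/(-2448 - 79832) = 1/(-82280) = -1/82280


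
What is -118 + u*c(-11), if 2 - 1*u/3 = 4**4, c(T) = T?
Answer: 8264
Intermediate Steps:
u = -762 (u = 6 - 3*4**4 = 6 - 3*256 = 6 - 768 = -762)
-118 + u*c(-11) = -118 - 762*(-11) = -118 + 8382 = 8264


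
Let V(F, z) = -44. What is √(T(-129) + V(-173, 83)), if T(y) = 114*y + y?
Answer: I*√14879 ≈ 121.98*I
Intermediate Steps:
T(y) = 115*y
√(T(-129) + V(-173, 83)) = √(115*(-129) - 44) = √(-14835 - 44) = √(-14879) = I*√14879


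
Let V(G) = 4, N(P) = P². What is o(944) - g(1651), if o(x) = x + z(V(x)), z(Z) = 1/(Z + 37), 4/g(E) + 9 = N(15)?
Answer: 2090029/2214 ≈ 944.01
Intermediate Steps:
g(E) = 1/54 (g(E) = 4/(-9 + 15²) = 4/(-9 + 225) = 4/216 = 4*(1/216) = 1/54)
z(Z) = 1/(37 + Z)
o(x) = 1/41 + x (o(x) = x + 1/(37 + 4) = x + 1/41 = 1/41 + x)
o(944) - g(1651) = (1/41 + 944) - 1*1/54 = 38705/41 - 1/54 = 2090029/2214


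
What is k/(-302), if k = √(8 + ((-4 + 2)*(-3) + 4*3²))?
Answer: -5*√2/302 ≈ -0.023414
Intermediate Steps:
k = 5*√2 (k = √(8 + (-2*(-3) + 4*9)) = √(8 + (6 + 36)) = √(8 + 42) = √50 = 5*√2 ≈ 7.0711)
k/(-302) = (5*√2)/(-302) = (5*√2)*(-1/302) = -5*√2/302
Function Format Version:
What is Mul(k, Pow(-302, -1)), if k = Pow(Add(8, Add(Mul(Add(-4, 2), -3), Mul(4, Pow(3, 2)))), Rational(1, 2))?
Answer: Mul(Rational(-5, 302), Pow(2, Rational(1, 2))) ≈ -0.023414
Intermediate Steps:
k = Mul(5, Pow(2, Rational(1, 2))) (k = Pow(Add(8, Add(Mul(-2, -3), Mul(4, 9))), Rational(1, 2)) = Pow(Add(8, Add(6, 36)), Rational(1, 2)) = Pow(Add(8, 42), Rational(1, 2)) = Pow(50, Rational(1, 2)) = Mul(5, Pow(2, Rational(1, 2))) ≈ 7.0711)
Mul(k, Pow(-302, -1)) = Mul(Mul(5, Pow(2, Rational(1, 2))), Pow(-302, -1)) = Mul(Mul(5, Pow(2, Rational(1, 2))), Rational(-1, 302)) = Mul(Rational(-5, 302), Pow(2, Rational(1, 2)))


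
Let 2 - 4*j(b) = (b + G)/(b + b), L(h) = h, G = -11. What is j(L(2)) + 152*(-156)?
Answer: -379375/16 ≈ -23711.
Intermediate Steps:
j(b) = 1/2 - (-11 + b)/(8*b) (j(b) = 1/2 - (b - 11)/(4*(b + b)) = 1/2 - (-11 + b)/(4*(2*b)) = 1/2 - (-11 + b)*1/(2*b)/4 = 1/2 - (-11 + b)/(8*b))
j(L(2)) + 152*(-156) = (1/8)*(11 + 3*2)/2 + 152*(-156) = (1/8)*(1/2)*(11 + 6) - 23712 = (1/8)*(1/2)*17 - 23712 = 17/16 - 23712 = -379375/16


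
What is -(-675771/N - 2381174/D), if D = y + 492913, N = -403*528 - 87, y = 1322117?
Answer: -119943624596/64394541855 ≈ -1.8626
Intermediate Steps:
N = -212871 (N = -212784 - 87 = -212871)
D = 1815030 (D = 1322117 + 492913 = 1815030)
-(-675771/N - 2381174/D) = -(-675771/(-212871) - 2381174/1815030) = -(-675771*(-1/212871) - 2381174*1/1815030) = -(225257/70957 - 1190587/907515) = -1*119943624596/64394541855 = -119943624596/64394541855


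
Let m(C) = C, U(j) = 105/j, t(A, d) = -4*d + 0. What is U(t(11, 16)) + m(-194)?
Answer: -12521/64 ≈ -195.64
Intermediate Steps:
t(A, d) = -4*d
U(t(11, 16)) + m(-194) = 105/((-4*16)) - 194 = 105/(-64) - 194 = 105*(-1/64) - 194 = -105/64 - 194 = -12521/64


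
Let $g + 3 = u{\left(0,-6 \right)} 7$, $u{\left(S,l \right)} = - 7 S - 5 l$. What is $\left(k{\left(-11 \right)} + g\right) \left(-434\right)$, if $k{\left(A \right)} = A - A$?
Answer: $-89838$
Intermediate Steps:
$k{\left(A \right)} = 0$
$g = 207$ ($g = -3 + \left(\left(-7\right) 0 - -30\right) 7 = -3 + \left(0 + 30\right) 7 = -3 + 30 \cdot 7 = -3 + 210 = 207$)
$\left(k{\left(-11 \right)} + g\right) \left(-434\right) = \left(0 + 207\right) \left(-434\right) = 207 \left(-434\right) = -89838$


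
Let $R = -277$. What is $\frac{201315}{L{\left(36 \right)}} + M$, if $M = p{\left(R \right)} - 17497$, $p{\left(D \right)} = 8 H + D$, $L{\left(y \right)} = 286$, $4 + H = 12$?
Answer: $- \frac{4863745}{286} \approx -17006.0$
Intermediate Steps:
$H = 8$ ($H = -4 + 12 = 8$)
$p{\left(D \right)} = 64 + D$ ($p{\left(D \right)} = 8 \cdot 8 + D = 64 + D$)
$M = -17710$ ($M = \left(64 - 277\right) - 17497 = -213 - 17497 = -17710$)
$\frac{201315}{L{\left(36 \right)}} + M = \frac{201315}{286} - 17710 = - \frac{4863745}{286}$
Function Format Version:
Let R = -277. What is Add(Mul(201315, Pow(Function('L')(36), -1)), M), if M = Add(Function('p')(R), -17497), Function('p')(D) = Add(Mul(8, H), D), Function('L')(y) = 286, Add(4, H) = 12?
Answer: Rational(-4863745, 286) ≈ -17006.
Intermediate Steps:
H = 8 (H = Add(-4, 12) = 8)
Function('p')(D) = Add(64, D) (Function('p')(D) = Add(Mul(8, 8), D) = Add(64, D))
M = -17710 (M = Add(Add(64, -277), -17497) = Add(-213, -17497) = -17710)
Add(Mul(201315, Pow(Function('L')(36), -1)), M) = Add(Mul(201315, Pow(286, -1)), -17710) = Add(Mul(201315, Rational(1, 286)), -17710) = Add(Rational(201315, 286), -17710) = Rational(-4863745, 286)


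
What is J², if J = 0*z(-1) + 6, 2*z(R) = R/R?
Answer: 36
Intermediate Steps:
z(R) = ½ (z(R) = (R/R)/2 = (½)*1 = ½)
J = 6 (J = 0*(½) + 6 = 0 + 6 = 6)
J² = 6² = 36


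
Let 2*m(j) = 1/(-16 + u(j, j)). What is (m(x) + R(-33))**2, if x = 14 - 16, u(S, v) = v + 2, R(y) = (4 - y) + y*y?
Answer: 1298232961/1024 ≈ 1.2678e+6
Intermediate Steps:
R(y) = 4 + y**2 - y (R(y) = (4 - y) + y**2 = 4 + y**2 - y)
u(S, v) = 2 + v
x = -2
m(j) = 1/(2*(-14 + j)) (m(j) = 1/(2*(-16 + (2 + j))) = 1/(2*(-14 + j)))
(m(x) + R(-33))**2 = (1/(2*(-14 - 2)) + (4 + (-33)**2 - 1*(-33)))**2 = ((1/2)/(-16) + (4 + 1089 + 33))**2 = ((1/2)*(-1/16) + 1126)**2 = (-1/32 + 1126)**2 = (36031/32)**2 = 1298232961/1024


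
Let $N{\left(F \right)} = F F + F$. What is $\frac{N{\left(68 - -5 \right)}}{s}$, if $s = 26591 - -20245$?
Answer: $\frac{2701}{23418} \approx 0.11534$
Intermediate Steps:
$s = 46836$ ($s = 26591 + 20245 = 46836$)
$N{\left(F \right)} = F + F^{2}$ ($N{\left(F \right)} = F^{2} + F = F + F^{2}$)
$\frac{N{\left(68 - -5 \right)}}{s} = \frac{\left(68 - -5\right) \left(1 + \left(68 - -5\right)\right)}{46836} = \left(68 + 5\right) \left(1 + \left(68 + 5\right)\right) \frac{1}{46836} = 73 \left(1 + 73\right) \frac{1}{46836} = 73 \cdot 74 \cdot \frac{1}{46836} = 5402 \cdot \frac{1}{46836} = \frac{2701}{23418}$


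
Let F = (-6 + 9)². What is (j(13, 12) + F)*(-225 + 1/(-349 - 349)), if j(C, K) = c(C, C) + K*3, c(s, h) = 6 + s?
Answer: -5025632/349 ≈ -14400.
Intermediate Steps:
F = 9 (F = 3² = 9)
j(C, K) = 6 + C + 3*K (j(C, K) = (6 + C) + K*3 = (6 + C) + 3*K = 6 + C + 3*K)
(j(13, 12) + F)*(-225 + 1/(-349 - 349)) = ((6 + 13 + 3*12) + 9)*(-225 + 1/(-349 - 349)) = ((6 + 13 + 36) + 9)*(-225 + 1/(-698)) = (55 + 9)*(-225 - 1/698) = 64*(-157051/698) = -5025632/349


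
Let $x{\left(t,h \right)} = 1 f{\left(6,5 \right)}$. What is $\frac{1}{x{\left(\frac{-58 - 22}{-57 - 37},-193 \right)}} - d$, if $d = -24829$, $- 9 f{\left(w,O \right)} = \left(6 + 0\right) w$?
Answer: $\frac{99315}{4} \approx 24829.0$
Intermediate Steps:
$f{\left(w,O \right)} = - \frac{2 w}{3}$ ($f{\left(w,O \right)} = - \frac{\left(6 + 0\right) w}{9} = - \frac{6 w}{9} = - \frac{2 w}{3}$)
$x{\left(t,h \right)} = -4$ ($x{\left(t,h \right)} = 1 \left(\left(- \frac{2}{3}\right) 6\right) = 1 \left(-4\right) = -4$)
$\frac{1}{x{\left(\frac{-58 - 22}{-57 - 37},-193 \right)}} - d = \frac{1}{-4} - -24829 = - \frac{1}{4} + 24829 = \frac{99315}{4}$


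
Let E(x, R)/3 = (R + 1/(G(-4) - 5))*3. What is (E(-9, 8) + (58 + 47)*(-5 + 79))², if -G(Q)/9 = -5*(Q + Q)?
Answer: 8192881507041/133225 ≈ 6.1497e+7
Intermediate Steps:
G(Q) = 90*Q (G(Q) = -(-45)*(Q + Q) = -(-45)*2*Q = -(-90)*Q = 90*Q)
E(x, R) = -9/365 + 9*R (E(x, R) = 3*((R + 1/(90*(-4) - 5))*3) = 3*((R + 1/(-360 - 5))*3) = 3*((R + 1/(-365))*3) = 3*((R - 1/365)*3) = 3*((-1/365 + R)*3) = 3*(-3/365 + 3*R) = -9/365 + 9*R)
(E(-9, 8) + (58 + 47)*(-5 + 79))² = ((-9/365 + 9*8) + (58 + 47)*(-5 + 79))² = ((-9/365 + 72) + 105*74)² = (26271/365 + 7770)² = (2862321/365)² = 8192881507041/133225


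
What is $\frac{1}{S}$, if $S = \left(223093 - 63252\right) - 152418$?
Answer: $\frac{1}{7423} \approx 0.00013472$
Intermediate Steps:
$S = 7423$ ($S = 159841 - 152418 = 7423$)
$\frac{1}{S} = \frac{1}{7423}$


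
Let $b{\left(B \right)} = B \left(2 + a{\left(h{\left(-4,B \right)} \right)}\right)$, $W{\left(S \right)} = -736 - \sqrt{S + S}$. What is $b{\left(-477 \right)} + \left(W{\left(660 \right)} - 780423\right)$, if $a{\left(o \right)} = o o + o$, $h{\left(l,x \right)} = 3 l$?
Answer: $-845077 - 2 \sqrt{330} \approx -8.4511 \cdot 10^{5}$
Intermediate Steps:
$W{\left(S \right)} = -736 - \sqrt{2} \sqrt{S}$ ($W{\left(S \right)} = -736 - \sqrt{2 S} = -736 - \sqrt{2} \sqrt{S}$)
$a{\left(o \right)} = o + o^{2}$ ($a{\left(o \right)} = o^{2} + o = o + o^{2}$)
$b{\left(B \right)} = 134 B$ ($b{\left(B \right)} = B \left(2 + 3 \left(-4\right) \left(1 + 3 \left(-4\right)\right)\right) = B \left(2 - 12 \left(1 - 12\right)\right) = B \left(2 - -132\right) = B \left(2 + 132\right) = B 134 = 134 B$)
$b{\left(-477 \right)} + \left(W{\left(660 \right)} - 780423\right) = 134 \left(-477\right) - \left(781159 + \sqrt{2} \sqrt{660}\right) = -63918 - \left(781159 + \sqrt{2} \cdot 2 \sqrt{165}\right) = -63918 - \left(781159 + 2 \sqrt{330}\right) = -845077 - 2 \sqrt{330}$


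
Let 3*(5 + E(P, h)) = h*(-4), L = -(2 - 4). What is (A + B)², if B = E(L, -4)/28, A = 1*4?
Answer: 113569/7056 ≈ 16.095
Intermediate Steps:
L = 2 (L = -1*(-2) = 2)
A = 4
E(P, h) = -5 - 4*h/3 (E(P, h) = -5 + (h*(-4))/3 = -5 + (-4*h)/3 = -5 - 4*h/3)
B = 1/84 (B = (-5 - 4/3*(-4))/28 = (-5 + 16/3)*(1/28) = (⅓)*(1/28) = 1/84 ≈ 0.011905)
(A + B)² = (4 + 1/84)² = (337/84)² = 113569/7056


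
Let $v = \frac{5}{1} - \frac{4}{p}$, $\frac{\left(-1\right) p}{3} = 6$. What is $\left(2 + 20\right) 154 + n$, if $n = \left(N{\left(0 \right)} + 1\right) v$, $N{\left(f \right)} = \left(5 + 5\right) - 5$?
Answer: $\frac{10258}{3} \approx 3419.3$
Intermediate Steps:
$p = -18$ ($p = \left(-3\right) 6 = -18$)
$N{\left(f \right)} = 5$ ($N{\left(f \right)} = 10 - 5 = 5$)
$v = \frac{47}{9}$ ($v = \frac{5}{1} - \frac{4}{-18} = 5 \cdot 1 - - \frac{2}{9} = 5 + \frac{2}{9} = \frac{47}{9} \approx 5.2222$)
$n = \frac{94}{3}$ ($n = \left(5 + 1\right) \frac{47}{9} = 6 \cdot \frac{47}{9} = \frac{94}{3} \approx 31.333$)
$\left(2 + 20\right) 154 + n = \left(2 + 20\right) 154 + \frac{94}{3} = 22 \cdot 154 + \frac{94}{3} = 3388 + \frac{94}{3} = \frac{10258}{3}$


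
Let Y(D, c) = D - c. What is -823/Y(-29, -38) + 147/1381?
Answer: -1135240/12429 ≈ -91.338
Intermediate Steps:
-823/Y(-29, -38) + 147/1381 = -823/(-29 - 1*(-38)) + 147/1381 = -823/(-29 + 38) + 147*(1/1381) = -823/9 + 147/1381 = -1135240/12429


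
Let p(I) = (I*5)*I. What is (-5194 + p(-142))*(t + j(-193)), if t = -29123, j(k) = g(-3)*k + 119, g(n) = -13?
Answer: -2533610870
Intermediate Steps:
p(I) = 5*I² (p(I) = (5*I)*I = 5*I²)
j(k) = 119 - 13*k (j(k) = -13*k + 119 = 119 - 13*k)
(-5194 + p(-142))*(t + j(-193)) = (-5194 + 5*(-142)²)*(-29123 + (119 - 13*(-193))) = (-5194 + 5*20164)*(-29123 + (119 + 2509)) = (-5194 + 100820)*(-29123 + 2628) = 95626*(-26495) = -2533610870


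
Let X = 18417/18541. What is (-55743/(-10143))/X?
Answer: 344510321/62267877 ≈ 5.5327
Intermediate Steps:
X = 18417/18541 (X = 18417*(1/18541) = 18417/18541 ≈ 0.99331)
(-55743/(-10143))/X = (-55743/(-10143))/(18417/18541) = -55743*(-1/10143)*(18541/18417) = (18581/3381)*(18541/18417) = 344510321/62267877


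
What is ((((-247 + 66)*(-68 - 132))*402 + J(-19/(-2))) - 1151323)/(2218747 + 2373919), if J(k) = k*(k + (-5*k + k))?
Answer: 4123325/1413128 ≈ 2.9179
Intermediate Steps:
J(k) = -3*k² (J(k) = k*(k - 4*k) = k*(-3*k) = -3*k²)
((((-247 + 66)*(-68 - 132))*402 + J(-19/(-2))) - 1151323)/(2218747 + 2373919) = ((((-247 + 66)*(-68 - 132))*402 - 3*(-19/(-2))²) - 1151323)/(2218747 + 2373919) = ((-181*(-200)*402 - 3*(-19*(-½))²) - 1151323)/4592666 = ((36200*402 - 3*(19/2)²) - 1151323)*(1/4592666) = ((14552400 - 3*361/4) - 1151323)*(1/4592666) = ((14552400 - 1083/4) - 1151323)*(1/4592666) = (58208517/4 - 1151323)*(1/4592666) = (53603225/4)*(1/4592666) = 4123325/1413128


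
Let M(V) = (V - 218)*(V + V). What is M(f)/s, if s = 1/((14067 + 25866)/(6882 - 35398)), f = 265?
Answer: -497365515/14258 ≈ -34883.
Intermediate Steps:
M(V) = 2*V*(-218 + V) (M(V) = (-218 + V)*(2*V) = 2*V*(-218 + V))
s = -28516/39933 (s = 1/(39933/(-28516)) = 1/(39933*(-1/28516)) = 1/(-39933/28516) = -28516/39933 ≈ -0.71410)
M(f)/s = (2*265*(-218 + 265))/(-28516/39933) = (2*265*47)*(-39933/28516) = 24910*(-39933/28516) = -497365515/14258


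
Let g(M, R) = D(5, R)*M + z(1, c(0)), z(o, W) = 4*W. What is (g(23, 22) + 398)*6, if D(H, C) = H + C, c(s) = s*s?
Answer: 6114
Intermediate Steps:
c(s) = s**2
D(H, C) = C + H
g(M, R) = M*(5 + R) (g(M, R) = (R + 5)*M + 4*0**2 = (5 + R)*M + 4*0 = M*(5 + R) + 0 = M*(5 + R))
(g(23, 22) + 398)*6 = (23*(5 + 22) + 398)*6 = (23*27 + 398)*6 = (621 + 398)*6 = 1019*6 = 6114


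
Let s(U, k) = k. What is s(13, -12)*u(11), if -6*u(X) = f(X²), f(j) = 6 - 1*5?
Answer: 2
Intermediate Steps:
f(j) = 1 (f(j) = 6 - 5 = 1)
u(X) = -⅙ (u(X) = -⅙*1 = -⅙)
s(13, -12)*u(11) = -12*(-⅙) = 2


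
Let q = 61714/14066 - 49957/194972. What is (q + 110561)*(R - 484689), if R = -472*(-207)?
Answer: -58671228431143472115/1371238076 ≈ -4.2787e+10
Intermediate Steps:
R = 97704
q = 5664903423/1371238076 (q = 61714*(1/14066) - 49957*1/194972 = 30857/7033 - 49957/194972 = 5664903423/1371238076 ≈ 4.1312)
(q + 110561)*(R - 484689) = (5664903423/1371238076 + 110561)*(97704 - 484689) = (151611117824059/1371238076)*(-386985) = -58671228431143472115/1371238076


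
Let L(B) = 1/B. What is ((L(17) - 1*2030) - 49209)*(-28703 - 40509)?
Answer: 60287943144/17 ≈ 3.5463e+9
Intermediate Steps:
((L(17) - 1*2030) - 49209)*(-28703 - 40509) = ((1/17 - 1*2030) - 49209)*(-28703 - 40509) = ((1/17 - 2030) - 49209)*(-69212) = (-34509/17 - 49209)*(-69212) = -871062/17*(-69212) = 60287943144/17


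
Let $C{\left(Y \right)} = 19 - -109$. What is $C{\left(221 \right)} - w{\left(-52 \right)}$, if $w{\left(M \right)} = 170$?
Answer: $-42$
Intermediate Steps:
$C{\left(Y \right)} = 128$ ($C{\left(Y \right)} = 19 + 109 = 128$)
$C{\left(221 \right)} - w{\left(-52 \right)} = 128 - 170 = -42$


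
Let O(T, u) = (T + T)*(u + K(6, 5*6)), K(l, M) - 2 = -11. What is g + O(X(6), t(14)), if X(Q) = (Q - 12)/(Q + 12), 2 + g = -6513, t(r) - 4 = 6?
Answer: -19547/3 ≈ -6515.7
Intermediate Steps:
K(l, M) = -9 (K(l, M) = 2 - 11 = -9)
t(r) = 10 (t(r) = 4 + 6 = 10)
g = -6515 (g = -2 - 6513 = -6515)
X(Q) = (-12 + Q)/(12 + Q)
O(T, u) = 2*T*(-9 + u) (O(T, u) = (T + T)*(u - 9) = (2*T)*(-9 + u) = 2*T*(-9 + u))
g + O(X(6), t(14)) = -6515 + 2*((-12 + 6)/(12 + 6))*(-9 + 10) = -6515 + 2*(-6/18)*1 = -6515 + 2*((1/18)*(-6))*1 = -6515 + 2*(-⅓)*1 = -6515 - ⅔ = -19547/3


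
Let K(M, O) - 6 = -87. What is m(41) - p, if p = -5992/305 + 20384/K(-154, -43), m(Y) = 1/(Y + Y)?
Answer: 549627409/2025810 ≈ 271.31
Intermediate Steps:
m(Y) = 1/(2*Y)
K(M, O) = -81 (K(M, O) = 6 - 87 = -81)
p = -6702472/24705 (p = -5992/305 + 20384/(-81) = -5992*1/305 + 20384*(-1/81) = -5992/305 - 20384/81 = -6702472/24705 ≈ -271.30)
m(41) - p = (½)/41 - 1*(-6702472/24705) = (½)*(1/41) + 6702472/24705 = 1/82 + 6702472/24705 = 549627409/2025810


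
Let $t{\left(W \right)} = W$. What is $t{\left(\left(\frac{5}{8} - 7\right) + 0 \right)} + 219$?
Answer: $\frac{1701}{8} \approx 212.63$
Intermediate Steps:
$t{\left(\left(\frac{5}{8} - 7\right) + 0 \right)} + 219 = \left(\left(\frac{5}{8} - 7\right) + 0\right) + 219 = \left(- \frac{51}{8} + 0\right) + 219 = - \frac{51}{8} + 219 = \frac{1701}{8}$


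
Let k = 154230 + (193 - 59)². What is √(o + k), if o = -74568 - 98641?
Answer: I*√1023 ≈ 31.984*I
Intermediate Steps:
o = -173209
k = 172186 (k = 154230 + 134² = 154230 + 17956 = 172186)
√(o + k) = √(-173209 + 172186) = √(-1023) = I*√1023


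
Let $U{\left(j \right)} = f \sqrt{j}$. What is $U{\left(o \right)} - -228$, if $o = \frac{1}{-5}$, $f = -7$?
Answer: $228 - \frac{7 i \sqrt{5}}{5} \approx 228.0 - 3.1305 i$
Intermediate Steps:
$o = - \frac{1}{5} \approx -0.2$
$U{\left(j \right)} = - 7 \sqrt{j}$
$U{\left(o \right)} - -228 = - 7 \sqrt{- \frac{1}{5}} - -228 = - 7 \frac{i \sqrt{5}}{5} + 228 = - \frac{7 i \sqrt{5}}{5} + 228 = 228 - \frac{7 i \sqrt{5}}{5}$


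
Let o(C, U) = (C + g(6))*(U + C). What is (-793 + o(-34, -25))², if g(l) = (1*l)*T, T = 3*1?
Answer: 22801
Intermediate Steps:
T = 3
g(l) = 3*l (g(l) = (1*l)*3 = l*3 = 3*l)
o(C, U) = (18 + C)*(C + U) (o(C, U) = (C + 3*6)*(U + C) = (C + 18)*(C + U) = (18 + C)*(C + U))
(-793 + o(-34, -25))² = (-793 + ((-34)² + 18*(-34) + 18*(-25) - 34*(-25)))² = (-793 + (1156 - 612 - 450 + 850))² = (-793 + 944)² = 151² = 22801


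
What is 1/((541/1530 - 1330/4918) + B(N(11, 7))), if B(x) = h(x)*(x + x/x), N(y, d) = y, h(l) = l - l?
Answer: 3762270/312869 ≈ 12.025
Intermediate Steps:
h(l) = 0
B(x) = 0 (B(x) = 0*(x + x/x) = 0*(x + 1) = 0*(1 + x) = 0)
1/((541/1530 - 1330/4918) + B(N(11, 7))) = 1/((541/1530 - 1330/4918) + 0) = 1/((541*(1/1530) - 1330*1/4918) + 0) = 1/((541/1530 - 665/2459) + 0) = 1/(312869/3762270 + 0) = 1/(312869/3762270) = 3762270/312869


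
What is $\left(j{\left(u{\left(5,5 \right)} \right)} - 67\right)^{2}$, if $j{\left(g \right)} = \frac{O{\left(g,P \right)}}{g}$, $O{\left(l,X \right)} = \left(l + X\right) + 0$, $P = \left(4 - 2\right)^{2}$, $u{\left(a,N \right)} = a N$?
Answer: $\frac{2709316}{625} \approx 4334.9$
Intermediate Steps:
$u{\left(a,N \right)} = N a$
$P = 4$ ($P = 2^{2} = 4$)
$O{\left(l,X \right)} = X + l$ ($O{\left(l,X \right)} = \left(X + l\right) + 0 = X + l$)
$j{\left(g \right)} = \frac{4 + g}{g}$
$\left(j{\left(u{\left(5,5 \right)} \right)} - 67\right)^{2} = \left(\frac{4 + 5 \cdot 5}{5 \cdot 5} - 67\right)^{2} = \left(\frac{4 + 25}{25} - 67\right)^{2} = \left(\frac{1}{25} \cdot 29 - 67\right)^{2} = \left(\frac{29}{25} - 67\right)^{2} = \left(- \frac{1646}{25}\right)^{2} = \frac{2709316}{625}$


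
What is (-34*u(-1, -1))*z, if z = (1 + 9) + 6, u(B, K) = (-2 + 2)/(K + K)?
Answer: 0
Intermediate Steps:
u(B, K) = 0 (u(B, K) = 0/((2*K)) = 0*(1/(2*K)) = 0)
z = 16 (z = 10 + 6 = 16)
(-34*u(-1, -1))*z = -34*0*16 = 0*16 = 0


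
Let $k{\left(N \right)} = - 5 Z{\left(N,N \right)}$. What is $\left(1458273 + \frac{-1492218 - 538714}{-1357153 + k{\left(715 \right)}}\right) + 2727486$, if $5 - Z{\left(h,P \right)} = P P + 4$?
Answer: $\frac{5018584880021}{1198967} \approx 4.1858 \cdot 10^{6}$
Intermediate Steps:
$Z{\left(h,P \right)} = 1 - P^{2}$ ($Z{\left(h,P \right)} = 5 - \left(P P + 4\right) = 5 - \left(P^{2} + 4\right) = 5 - \left(4 + P^{2}\right) = 1 - P^{2}$)
$k{\left(N \right)} = -5 + 5 N^{2}$ ($k{\left(N \right)} = - 5 \left(1 - N^{2}\right) = -5 + 5 N^{2}$)
$\left(1458273 + \frac{-1492218 - 538714}{-1357153 + k{\left(715 \right)}}\right) + 2727486 = \left(1458273 + \frac{-1492218 - 538714}{-1357153 - \left(5 - 5 \cdot 715^{2}\right)}\right) + 2727486 = \left(1458273 - \frac{2030932}{-1357153 + \left(-5 + 5 \cdot 511225\right)}\right) + 2727486 = \left(1458273 - \frac{2030932}{-1357153 + \left(-5 + 2556125\right)}\right) + 2727486 = \left(1458273 - \frac{2030932}{-1357153 + 2556120}\right) + 2727486 = \left(1458273 - \frac{2030932}{1198967}\right) + 2727486 = \frac{1748419173059}{1198967} + 2727486 = \frac{5018584880021}{1198967}$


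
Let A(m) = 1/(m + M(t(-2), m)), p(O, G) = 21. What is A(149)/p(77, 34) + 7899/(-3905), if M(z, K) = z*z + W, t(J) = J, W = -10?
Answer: -2156072/1066065 ≈ -2.0225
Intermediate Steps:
M(z, K) = -10 + z² (M(z, K) = z*z - 10 = z² - 10 = -10 + z²)
A(m) = 1/(-6 + m) (A(m) = 1/(m + (-10 + (-2)²)) = 1/(m + (-10 + 4)) = 1/(m - 6) = 1/(-6 + m))
A(149)/p(77, 34) + 7899/(-3905) = 1/((-6 + 149)*21) + 7899/(-3905) = (1/21)/143 + 7899*(-1/3905) = (1/143)*(1/21) - 7899/3905 = 1/3003 - 7899/3905 = -2156072/1066065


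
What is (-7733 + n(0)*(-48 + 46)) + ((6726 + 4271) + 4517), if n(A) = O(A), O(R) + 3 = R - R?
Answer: 7787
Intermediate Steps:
O(R) = -3 (O(R) = -3 + (R - R) = -3 + 0 = -3)
n(A) = -3
(-7733 + n(0)*(-48 + 46)) + ((6726 + 4271) + 4517) = (-7733 - 3*(-48 + 46)) + ((6726 + 4271) + 4517) = (-7733 - 3*(-2)) + (10997 + 4517) = (-7733 + 6) + 15514 = -7727 + 15514 = 7787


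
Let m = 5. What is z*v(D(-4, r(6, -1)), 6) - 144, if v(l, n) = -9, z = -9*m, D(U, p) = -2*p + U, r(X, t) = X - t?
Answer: 261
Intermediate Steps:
D(U, p) = U - 2*p
z = -45 (z = -9*5 = -45)
z*v(D(-4, r(6, -1)), 6) - 144 = -45*(-9) - 144 = 405 - 144 = 261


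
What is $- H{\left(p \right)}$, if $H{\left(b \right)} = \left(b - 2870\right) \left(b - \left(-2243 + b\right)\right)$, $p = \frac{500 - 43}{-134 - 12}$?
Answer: $\frac{940886911}{146} \approx 6.4444 \cdot 10^{6}$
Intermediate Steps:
$p = - \frac{457}{146}$ ($p = \frac{457}{-146} = 457 \left(- \frac{1}{146}\right) = - \frac{457}{146} \approx -3.1301$)
$H{\left(b \right)} = -6437410 + 2243 b$ ($H{\left(b \right)} = \left(-2870 + b\right) 2243 = -6437410 + 2243 b$)
$- H{\left(p \right)} = - (-6437410 + 2243 \left(- \frac{457}{146}\right)) = - (-6437410 - \frac{1025051}{146}) = \left(-1\right) \left(- \frac{940886911}{146}\right) = \frac{940886911}{146}$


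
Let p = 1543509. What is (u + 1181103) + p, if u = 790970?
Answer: 3515582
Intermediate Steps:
(u + 1181103) + p = (790970 + 1181103) + 1543509 = 1972073 + 1543509 = 3515582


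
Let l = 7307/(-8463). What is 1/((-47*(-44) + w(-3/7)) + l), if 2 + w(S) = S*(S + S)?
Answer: 59241/122362519 ≈ 0.00048414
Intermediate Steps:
l = -7307/8463 (l = 7307*(-1/8463) = -7307/8463 ≈ -0.86341)
w(S) = -2 + 2*S**2 (w(S) = -2 + S*(S + S) = -2 + S*(2*S) = -2 + 2*S**2)
1/((-47*(-44) + w(-3/7)) + l) = 1/((-47*(-44) + (-2 + 2*(-3/7)**2)) - 7307/8463) = 1/((2068 + (-2 + 2*(-3*1/7)**2)) - 7307/8463) = 1/((2068 + (-2 + 2*(-3/7)**2)) - 7307/8463) = 1/((2068 + (-2 + 2*(9/49))) - 7307/8463) = 1/((2068 + (-2 + 18/49)) - 7307/8463) = 1/((2068 - 80/49) - 7307/8463) = 1/(101252/49 - 7307/8463) = 1/(122362519/59241) = 59241/122362519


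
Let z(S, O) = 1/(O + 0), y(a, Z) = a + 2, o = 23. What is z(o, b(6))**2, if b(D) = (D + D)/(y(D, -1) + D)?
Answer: 49/36 ≈ 1.3611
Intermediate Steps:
y(a, Z) = 2 + a
b(D) = 2*D/(2 + 2*D) (b(D) = (D + D)/((2 + D) + D) = (2*D)/(2 + 2*D) = 2*D/(2 + 2*D))
z(S, O) = 1/O
z(o, b(6))**2 = (1/(6/(1 + 6)))**2 = (1/(6/7))**2 = (7/6)**2 = 49/36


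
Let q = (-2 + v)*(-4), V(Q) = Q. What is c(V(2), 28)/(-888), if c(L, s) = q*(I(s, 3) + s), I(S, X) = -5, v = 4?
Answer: 23/111 ≈ 0.20721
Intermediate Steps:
q = -8 (q = (-2 + 4)*(-4) = 2*(-4) = -8)
c(L, s) = 40 - 8*s (c(L, s) = -8*(-5 + s) = 40 - 8*s)
c(V(2), 28)/(-888) = (40 - 8*28)/(-888) = (40 - 224)*(-1/888) = -184*(-1/888) = 23/111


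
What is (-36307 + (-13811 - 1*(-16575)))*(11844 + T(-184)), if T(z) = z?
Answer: -391111380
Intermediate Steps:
(-36307 + (-13811 - 1*(-16575)))*(11844 + T(-184)) = (-36307 + (-13811 - 1*(-16575)))*(11844 - 184) = (-36307 + (-13811 + 16575))*11660 = (-36307 + 2764)*11660 = -33543*11660 = -391111380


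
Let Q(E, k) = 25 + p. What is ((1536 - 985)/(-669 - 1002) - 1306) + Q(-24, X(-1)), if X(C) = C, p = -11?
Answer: -2159483/1671 ≈ -1292.3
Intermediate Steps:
Q(E, k) = 14 (Q(E, k) = 25 - 11 = 14)
((1536 - 985)/(-669 - 1002) - 1306) + Q(-24, X(-1)) = ((1536 - 985)/(-669 - 1002) - 1306) + 14 = (551/(-1671) - 1306) + 14 = (551*(-1/1671) - 1306) + 14 = (-551/1671 - 1306) + 14 = -2182877/1671 + 14 = -2159483/1671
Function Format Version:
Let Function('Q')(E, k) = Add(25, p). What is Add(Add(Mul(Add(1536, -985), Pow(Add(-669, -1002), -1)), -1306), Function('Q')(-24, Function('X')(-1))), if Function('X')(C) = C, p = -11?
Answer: Rational(-2159483, 1671) ≈ -1292.3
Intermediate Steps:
Function('Q')(E, k) = 14 (Function('Q')(E, k) = Add(25, -11) = 14)
Add(Add(Mul(Add(1536, -985), Pow(Add(-669, -1002), -1)), -1306), Function('Q')(-24, Function('X')(-1))) = Add(Add(Mul(Add(1536, -985), Pow(Add(-669, -1002), -1)), -1306), 14) = Add(Add(Mul(551, Pow(-1671, -1)), -1306), 14) = Add(Add(Mul(551, Rational(-1, 1671)), -1306), 14) = Add(Add(Rational(-551, 1671), -1306), 14) = Add(Rational(-2182877, 1671), 14) = Rational(-2159483, 1671)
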